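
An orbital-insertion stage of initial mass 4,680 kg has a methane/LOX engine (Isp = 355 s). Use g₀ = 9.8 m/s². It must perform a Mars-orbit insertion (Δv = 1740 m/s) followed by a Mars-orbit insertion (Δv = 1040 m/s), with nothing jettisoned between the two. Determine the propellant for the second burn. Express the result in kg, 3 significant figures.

v_e = Isp · g₀ = 355 × 9.8 = 3479.0 m/s.
After the first burn: m = 4680 × exp(−1740/3479.0) = 4680 × 0.60644 = 2,838.14 kg.
After the second burn: m = 2,838.14 × exp(−1040/3479.0) = 2,838.14 × 0.74161 = 2,104.79 kg.
Second-burn propellant = 2,838.14 − 2,104.79 = 733.35 kg.

propellant for the second burn ≈ 733 kg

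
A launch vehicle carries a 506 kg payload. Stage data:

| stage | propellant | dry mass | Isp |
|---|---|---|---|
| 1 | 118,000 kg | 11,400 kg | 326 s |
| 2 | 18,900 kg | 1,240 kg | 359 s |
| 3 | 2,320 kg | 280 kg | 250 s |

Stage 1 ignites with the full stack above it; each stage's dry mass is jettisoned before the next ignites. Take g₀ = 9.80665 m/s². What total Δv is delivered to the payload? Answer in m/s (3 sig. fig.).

Δv ≈ 14000 m/s

Ignition mass of stage 1 = 118,000+11,400 + 18,900+1,240 + 2,320+280 + 506 = 152,646 kg.
Stage 1: m₀ = 152,646 kg, m_f = 152,646 − 118,000 = 34,646 kg; Δv = 326×9.80665×ln(4.406) = 3197.0×1.4829 ≈ 4741 m/s.
Stage 2: m₀ = 23,246 kg, m_f = 23,246 − 18,900 = 4,346 kg; Δv = 359×9.80665×ln(5.349) = 3520.6×1.6769 ≈ 5904 m/s.
Stage 3: m₀ = 3,106 kg, m_f = 3,106 − 2,320 = 786 kg; Δv = 250×9.80665×ln(3.952) = 2451.7×1.3741 ≈ 3369 m/s.
Total Δv = 4741 + 5904 + 3369 = 14014 m/s.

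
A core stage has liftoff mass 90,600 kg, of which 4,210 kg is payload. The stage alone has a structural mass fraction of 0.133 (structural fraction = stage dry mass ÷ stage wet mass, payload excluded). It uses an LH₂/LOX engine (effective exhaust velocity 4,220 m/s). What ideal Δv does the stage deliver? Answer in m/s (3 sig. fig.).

Δv ≈ 7400 m/s

Stage wet mass = m₀ − payload = 90,600 − 4,210 = 86,390 kg.
Stage dry mass = ε × stage wet mass = 0.133 × 86,390 = 11,489.9 kg.
Burnout mass m_f = stage dry + payload = 11,489.9 + 4,210 = 15,699.9 kg.
Δv = v_e · ln(90,600/15,699.9) = 4220.0 × ln(5.771) = 4220.0 × 1.7528 ≈ 7397 m/s.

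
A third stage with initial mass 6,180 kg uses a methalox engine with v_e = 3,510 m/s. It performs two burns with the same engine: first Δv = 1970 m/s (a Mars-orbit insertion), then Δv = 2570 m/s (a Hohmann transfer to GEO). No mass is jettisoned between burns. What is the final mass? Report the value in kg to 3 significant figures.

final mass ≈ 1700 kg

After the first burn: m = 6180 × exp(−1970/3510.0) = 6180 × 0.57049 = 3,525.63 kg.
After the second burn: m = 3,525.63 × exp(−2570/3510.0) = 3,525.63 × 0.48085 = 1,695.3 kg.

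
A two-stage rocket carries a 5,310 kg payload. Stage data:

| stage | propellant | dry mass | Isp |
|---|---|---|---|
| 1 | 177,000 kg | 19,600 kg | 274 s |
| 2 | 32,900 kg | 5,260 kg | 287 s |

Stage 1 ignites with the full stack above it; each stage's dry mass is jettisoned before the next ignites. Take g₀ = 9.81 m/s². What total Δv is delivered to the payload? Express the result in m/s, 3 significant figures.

Δv ≈ 7570 m/s

Ignition mass of stage 1 = 177,000+19,600 + 32,900+5,260 + 5,310 = 240,070 kg.
Stage 1: m₀ = 240,070 kg, m_f = 240,070 − 177,000 = 63,070 kg; Δv = 274×9.81×ln(3.806) = 2687.9×1.3367 ≈ 3593 m/s.
Stage 2: m₀ = 43,470 kg, m_f = 43,470 − 32,900 = 10,570 kg; Δv = 287×9.81×ln(4.113) = 2815.5×1.4141 ≈ 3981 m/s.
Total Δv = 3593 + 3981 = 7574 m/s.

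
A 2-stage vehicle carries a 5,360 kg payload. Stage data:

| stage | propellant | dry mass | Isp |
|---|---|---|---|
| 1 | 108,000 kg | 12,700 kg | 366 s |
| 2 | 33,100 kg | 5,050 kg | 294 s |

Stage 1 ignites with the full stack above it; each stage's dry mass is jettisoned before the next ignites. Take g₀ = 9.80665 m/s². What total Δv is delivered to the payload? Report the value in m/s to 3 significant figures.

Ignition mass of stage 1 = 108,000+12,700 + 33,100+5,050 + 5,360 = 164,210 kg.
Stage 1: m₀ = 164,210 kg, m_f = 164,210 − 108,000 = 56,210 kg; Δv = 366×9.80665×ln(2.921) = 3589.2×1.0721 ≈ 3848 m/s.
Stage 2: m₀ = 43,510 kg, m_f = 43,510 − 33,100 = 10,410 kg; Δv = 294×9.80665×ln(4.18) = 2883.2×1.4302 ≈ 4124 m/s.
Total Δv = 3848 + 4124 = 7972 m/s.

Δv ≈ 7970 m/s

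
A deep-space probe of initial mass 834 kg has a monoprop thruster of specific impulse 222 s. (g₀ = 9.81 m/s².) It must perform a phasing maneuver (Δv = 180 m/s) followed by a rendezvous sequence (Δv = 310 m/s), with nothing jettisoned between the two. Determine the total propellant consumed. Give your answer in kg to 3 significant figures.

v_e = Isp · g₀ = 222 × 9.81 = 2177.8 m/s.
After the first burn: m = 834 × exp(−180/2177.8) = 834 × 0.92067 = 767.839 kg.
After the second burn: m = 767.839 × exp(−310/2177.8) = 767.839 × 0.86732 = 665.962 kg.
Total propellant = m₀ − m_final = 834 − 665.962 = 168.038 kg.

total propellant consumed ≈ 168 kg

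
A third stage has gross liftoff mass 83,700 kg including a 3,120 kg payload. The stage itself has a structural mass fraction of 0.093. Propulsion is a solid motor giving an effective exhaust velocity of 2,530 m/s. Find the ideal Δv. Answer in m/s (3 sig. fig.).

Stage wet mass = m₀ − payload = 83,700 − 3,120 = 80,580 kg.
Stage dry mass = ε × stage wet mass = 0.093 × 80,580 = 7,493.94 kg.
Burnout mass m_f = stage dry + payload = 7,493.94 + 3,120 = 10,613.94 kg.
By the Tsiolkovsky rocket equation, Δv = v_e · ln(83,700/10,613.94) = 2530.0 × ln(7.886) = 2530.0 × 2.0651 ≈ 5225 m/s.

Δv ≈ 5220 m/s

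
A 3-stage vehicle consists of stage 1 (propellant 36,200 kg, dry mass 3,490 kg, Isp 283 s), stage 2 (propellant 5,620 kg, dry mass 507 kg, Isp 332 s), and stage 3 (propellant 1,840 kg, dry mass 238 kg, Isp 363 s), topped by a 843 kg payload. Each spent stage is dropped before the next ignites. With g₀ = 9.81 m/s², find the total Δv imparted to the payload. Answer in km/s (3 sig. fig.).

Δv ≈ 10.5 km/s

Ignition mass of stage 1 = 36,200+3,490 + 5,620+507 + 1,840+238 + 843 = 48,738 kg.
Stage 1: m₀ = 48,738 kg, m_f = 48,738 − 36,200 = 12,538 kg; Δv = 283×9.81×ln(3.887) = 2776.2×1.3577 ≈ 3769 m/s.
Stage 2: m₀ = 9,048 kg, m_f = 9,048 − 5,620 = 3,428 kg; Δv = 332×9.81×ln(2.639) = 3256.9×0.9706 ≈ 3161 m/s.
Stage 3: m₀ = 2,921 kg, m_f = 2,921 − 1,840 = 1,081 kg; Δv = 363×9.81×ln(2.702) = 3561.0×0.9940 ≈ 3540 m/s.
Total Δv = 3769 + 3161 + 3540 = 10470 m/s.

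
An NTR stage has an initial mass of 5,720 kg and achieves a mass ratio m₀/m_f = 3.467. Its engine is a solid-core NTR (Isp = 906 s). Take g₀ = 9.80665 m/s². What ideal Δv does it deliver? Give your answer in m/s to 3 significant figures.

Δv ≈ 11000 m/s

v_e = Isp · g₀ = 906 × 9.80665 = 8884.8 m/s.
Δv = v_e · ln(3.467) = 8884.8 × 1.2433 ≈ 11046.4 m/s.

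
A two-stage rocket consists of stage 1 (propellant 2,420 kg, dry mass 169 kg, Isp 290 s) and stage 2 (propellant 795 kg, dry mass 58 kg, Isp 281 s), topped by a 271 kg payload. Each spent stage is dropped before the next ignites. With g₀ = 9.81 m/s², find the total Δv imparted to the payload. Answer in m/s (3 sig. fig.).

Ignition mass of stage 1 = 2,420+169 + 795+58 + 271 = 3,713 kg.
Stage 1: m₀ = 3,713 kg, m_f = 3,713 − 2,420 = 1,293 kg; Δv = 290×9.81×ln(2.872) = 2844.9×1.0549 ≈ 3001 m/s.
Stage 2: m₀ = 1,124 kg, m_f = 1,124 − 795 = 329 kg; Δv = 281×9.81×ln(3.416) = 2756.6×1.2286 ≈ 3387 m/s.
Total Δv = 3001 + 3387 = 6388 m/s.

Δv ≈ 6390 m/s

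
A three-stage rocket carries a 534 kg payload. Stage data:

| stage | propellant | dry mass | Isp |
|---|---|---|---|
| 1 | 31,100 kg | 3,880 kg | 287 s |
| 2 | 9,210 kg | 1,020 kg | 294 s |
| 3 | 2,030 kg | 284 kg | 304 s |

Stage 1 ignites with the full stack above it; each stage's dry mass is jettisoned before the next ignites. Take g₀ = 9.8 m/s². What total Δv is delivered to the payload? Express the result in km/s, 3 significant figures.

Ignition mass of stage 1 = 31,100+3,880 + 9,210+1,020 + 2,030+284 + 534 = 48,058 kg.
Stage 1: m₀ = 48,058 kg, m_f = 48,058 − 31,100 = 16,958 kg; Δv = 287×9.8×ln(2.834) = 2812.6×1.0417 ≈ 2930 m/s.
Stage 2: m₀ = 13,078 kg, m_f = 13,078 − 9,210 = 3,868 kg; Δv = 294×9.8×ln(3.381) = 2881.2×1.2182 ≈ 3510 m/s.
Stage 3: m₀ = 2,848 kg, m_f = 2,848 − 2,030 = 818 kg; Δv = 304×9.8×ln(3.482) = 2979.2×1.2475 ≈ 3717 m/s.
Total Δv = 2930 + 3510 + 3717 = 10157 m/s.

Δv ≈ 10.2 km/s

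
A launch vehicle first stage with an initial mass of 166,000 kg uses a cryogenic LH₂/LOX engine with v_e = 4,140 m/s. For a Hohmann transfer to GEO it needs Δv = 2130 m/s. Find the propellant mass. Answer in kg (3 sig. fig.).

Using Δv = v_e ln(m₀/m_f): m₀/m_f = exp(Δv / v_e) = exp(2130 / 4140.0) = exp(0.5145) = 1.6728.
m_f = 166,000 / 1.6728 = 99,234.8 kg, so propellant = m₀ − m_f = 166,000 − 99,234.8 = 66,765.2 kg.

propellant mass ≈ 66800 kg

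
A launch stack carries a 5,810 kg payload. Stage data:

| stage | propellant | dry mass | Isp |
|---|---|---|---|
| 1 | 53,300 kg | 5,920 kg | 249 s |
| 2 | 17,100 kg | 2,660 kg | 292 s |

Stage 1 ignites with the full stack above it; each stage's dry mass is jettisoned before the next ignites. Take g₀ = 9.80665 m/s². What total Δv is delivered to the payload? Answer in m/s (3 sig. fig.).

Δv ≈ 5580 m/s

Ignition mass of stage 1 = 53,300+5,920 + 17,100+2,660 + 5,810 = 84,790 kg.
Stage 1: m₀ = 84,790 kg, m_f = 84,790 − 53,300 = 31,490 kg; Δv = 249×9.80665×ln(2.693) = 2441.9×0.9905 ≈ 2419 m/s.
Stage 2: m₀ = 25,570 kg, m_f = 25,570 − 17,100 = 8,470 kg; Δv = 292×9.80665×ln(3.019) = 2863.5×1.1049 ≈ 3164 m/s.
Total Δv = 2419 + 3164 = 5583 m/s.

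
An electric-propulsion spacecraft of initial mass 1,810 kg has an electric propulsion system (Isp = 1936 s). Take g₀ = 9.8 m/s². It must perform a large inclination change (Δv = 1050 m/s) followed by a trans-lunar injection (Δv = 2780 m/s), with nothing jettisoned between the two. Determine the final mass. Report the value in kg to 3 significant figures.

final mass ≈ 1480 kg

v_e = Isp · g₀ = 1936 × 9.8 = 18972.8 m/s.
After the first burn: m = 1810 × exp(−1050/18972.8) = 1810 × 0.94616 = 1,712.55 kg.
After the second burn: m = 1,712.55 × exp(−2780/18972.8) = 1,712.55 × 0.86370 = 1,479.13 kg.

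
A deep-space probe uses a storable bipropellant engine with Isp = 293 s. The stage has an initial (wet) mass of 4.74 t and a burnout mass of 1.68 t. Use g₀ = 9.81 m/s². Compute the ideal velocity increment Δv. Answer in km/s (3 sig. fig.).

Δv ≈ 2.98 km/s

v_e = Isp · g₀ = 293 × 9.81 = 2874.3 m/s.
Using Δv = v_e ln(m₀/m_f): Δv = v_e · ln(m₀/m_f) = 2874.3 × ln(2.821) = 2874.3 × 1.0372 ≈ 2981.4 m/s.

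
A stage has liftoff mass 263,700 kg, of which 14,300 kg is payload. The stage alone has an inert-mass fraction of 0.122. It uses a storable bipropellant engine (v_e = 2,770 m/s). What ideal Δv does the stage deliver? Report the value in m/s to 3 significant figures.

Δv ≈ 4910 m/s

Stage wet mass = m₀ − payload = 263,700 − 14,300 = 249,400 kg.
Stage dry mass = ε × stage wet mass = 0.122 × 249,400 = 30,426.8 kg.
Burnout mass m_f = stage dry + payload = 30,426.8 + 14,300 = 44,726.8 kg.
Δv = v_e · ln(263,700/44,726.8) = 2770.0 × ln(5.896) = 2770.0 × 1.7742 ≈ 4915 m/s.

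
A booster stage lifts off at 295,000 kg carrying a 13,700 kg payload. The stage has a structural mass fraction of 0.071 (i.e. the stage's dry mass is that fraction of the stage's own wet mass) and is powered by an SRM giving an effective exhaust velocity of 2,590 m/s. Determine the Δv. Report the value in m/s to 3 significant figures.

Δv ≈ 5620 m/s

Stage wet mass = m₀ − payload = 295,000 − 13,700 = 281,300 kg.
Stage dry mass = ε × stage wet mass = 0.071 × 281,300 = 19,972.3 kg.
Burnout mass m_f = stage dry + payload = 19,972.3 + 13,700 = 33,672.3 kg.
Using Δv = v_e ln(m₀/m_f): Δv = v_e · ln(295,000/33,672.3) = 2590.0 × ln(8.761) = 2590.0 × 2.1703 ≈ 5621 m/s.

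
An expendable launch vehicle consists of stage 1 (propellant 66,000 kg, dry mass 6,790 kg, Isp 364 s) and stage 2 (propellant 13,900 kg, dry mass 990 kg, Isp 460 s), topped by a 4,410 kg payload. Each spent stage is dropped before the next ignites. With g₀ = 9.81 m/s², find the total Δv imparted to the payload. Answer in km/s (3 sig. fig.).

Ignition mass of stage 1 = 66,000+6,790 + 13,900+990 + 4,410 = 92,090 kg.
Stage 1: m₀ = 92,090 kg, m_f = 92,090 − 66,000 = 26,090 kg; Δv = 364×9.81×ln(3.53) = 3570.8×1.2612 ≈ 4504 m/s.
Stage 2: m₀ = 19,300 kg, m_f = 19,300 − 13,900 = 5,400 kg; Δv = 460×9.81×ln(3.574) = 4512.6×1.2737 ≈ 5748 m/s.
Total Δv = 4504 + 5748 = 10252 m/s.

Δv ≈ 10.3 km/s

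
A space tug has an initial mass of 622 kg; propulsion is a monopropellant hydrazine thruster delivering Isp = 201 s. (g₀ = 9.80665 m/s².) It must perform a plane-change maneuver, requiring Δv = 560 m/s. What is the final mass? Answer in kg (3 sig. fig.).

v_e = Isp · g₀ = 201 × 9.80665 = 1971.1 m/s.
m₀/m_f = exp(Δv / v_e) = exp(560 / 1971.1) = exp(0.2841) = 1.3286.
m_f = m₀ / 1.3286 = 622 / 1.3286 = 468.162 kg.

final mass ≈ 468 kg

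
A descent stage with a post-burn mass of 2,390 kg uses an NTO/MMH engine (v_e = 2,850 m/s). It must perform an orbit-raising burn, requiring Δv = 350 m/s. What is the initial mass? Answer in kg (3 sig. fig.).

m₀/m_f = exp(Δv / v_e) = exp(350 / 2850.0) = exp(0.1228) = 1.1307.
m₀ = m_f × 1.1307 = 2,390 × 1.1307 = 2,702.37 kg.

initial mass ≈ 2700 kg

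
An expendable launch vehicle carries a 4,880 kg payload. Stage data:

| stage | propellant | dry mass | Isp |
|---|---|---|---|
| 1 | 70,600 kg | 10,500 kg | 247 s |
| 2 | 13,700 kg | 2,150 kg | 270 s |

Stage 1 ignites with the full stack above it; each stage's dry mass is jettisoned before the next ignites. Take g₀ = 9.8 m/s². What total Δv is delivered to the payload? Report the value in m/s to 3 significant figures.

Ignition mass of stage 1 = 70,600+10,500 + 13,700+2,150 + 4,880 = 101,830 kg.
Stage 1: m₀ = 101,830 kg, m_f = 101,830 − 70,600 = 31,230 kg; Δv = 247×9.8×ln(3.261) = 2420.6×1.1819 ≈ 2861 m/s.
Stage 2: m₀ = 20,730 kg, m_f = 20,730 − 13,700 = 7,030 kg; Δv = 270×9.8×ln(2.949) = 2646.0×1.0814 ≈ 2861 m/s.
Total Δv = 2861 + 2861 = 5722 m/s.

Δv ≈ 5720 m/s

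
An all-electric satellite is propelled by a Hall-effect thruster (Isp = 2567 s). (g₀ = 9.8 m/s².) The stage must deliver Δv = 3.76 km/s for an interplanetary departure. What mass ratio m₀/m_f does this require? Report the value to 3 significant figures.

v_e = Isp · g₀ = 2567 × 9.8 = 25156.6 m/s.
m₀/m_f = exp(Δv / v_e) = exp(3760 / 25156.6) = exp(0.1495) = 1.1612.

mass ratio ≈ 1.16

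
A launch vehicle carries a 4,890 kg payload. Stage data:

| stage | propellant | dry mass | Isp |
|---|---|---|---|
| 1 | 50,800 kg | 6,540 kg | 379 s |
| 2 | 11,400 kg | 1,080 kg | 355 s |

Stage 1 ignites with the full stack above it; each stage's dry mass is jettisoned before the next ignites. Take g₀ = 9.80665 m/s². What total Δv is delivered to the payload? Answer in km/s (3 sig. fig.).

Δv ≈ 7.95 km/s

Ignition mass of stage 1 = 50,800+6,540 + 11,400+1,080 + 4,890 = 74,710 kg.
Stage 1: m₀ = 74,710 kg, m_f = 74,710 − 50,800 = 23,910 kg; Δv = 379×9.80665×ln(3.125) = 3716.7×1.1393 ≈ 4235 m/s.
Stage 2: m₀ = 17,370 kg, m_f = 17,370 − 11,400 = 5,970 kg; Δv = 355×9.80665×ln(2.91) = 3481.4×1.0680 ≈ 3718 m/s.
Total Δv = 4235 + 3718 = 7953 m/s.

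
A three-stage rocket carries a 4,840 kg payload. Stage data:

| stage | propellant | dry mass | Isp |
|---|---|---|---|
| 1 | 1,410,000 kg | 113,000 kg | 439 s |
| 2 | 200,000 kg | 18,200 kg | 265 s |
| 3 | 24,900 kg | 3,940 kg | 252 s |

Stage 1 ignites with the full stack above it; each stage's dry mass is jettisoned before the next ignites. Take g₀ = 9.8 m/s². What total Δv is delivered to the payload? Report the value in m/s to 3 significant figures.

Δv ≈ 14200 m/s

Ignition mass of stage 1 = 1,410,000+113,000 + 200,000+18,200 + 24,900+3,940 + 4,840 = 1,774,880 kg.
Stage 1: m₀ = 1,774,880 kg, m_f = 1,774,880 − 1,410,000 = 364,880 kg; Δv = 439×9.8×ln(4.864) = 4302.2×1.5819 ≈ 6806 m/s.
Stage 2: m₀ = 251,880 kg, m_f = 251,880 − 200,000 = 51,880 kg; Δv = 265×9.8×ln(4.855) = 2597.0×1.5800 ≈ 4103 m/s.
Stage 3: m₀ = 33,680 kg, m_f = 33,680 − 24,900 = 8,780 kg; Δv = 252×9.8×ln(3.836) = 2469.6×1.3444 ≈ 3320 m/s.
Total Δv = 6806 + 4103 + 3320 = 14229 m/s.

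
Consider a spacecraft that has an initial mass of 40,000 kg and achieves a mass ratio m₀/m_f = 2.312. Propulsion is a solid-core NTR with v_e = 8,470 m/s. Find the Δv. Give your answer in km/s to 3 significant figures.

Δv = v_e · ln(2.312) = 8470.0 × 0.8381 ≈ 7098.8 m/s.

Δv ≈ 7.10 km/s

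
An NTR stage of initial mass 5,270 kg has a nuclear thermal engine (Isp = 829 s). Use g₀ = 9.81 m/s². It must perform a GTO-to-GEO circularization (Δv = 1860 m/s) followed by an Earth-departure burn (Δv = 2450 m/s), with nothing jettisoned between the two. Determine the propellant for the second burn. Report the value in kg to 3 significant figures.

propellant for the second burn ≈ 1090 kg

v_e = Isp · g₀ = 829 × 9.81 = 8132.5 m/s.
After the first burn: m = 5270 × exp(−1860/8132.5) = 5270 × 0.79556 = 4,192.6 kg.
After the second burn: m = 4,192.6 × exp(−2450/8132.5) = 4,192.6 × 0.73988 = 3,102.02 kg.
Second-burn propellant = 4,192.6 − 3,102.02 = 1,090.58 kg.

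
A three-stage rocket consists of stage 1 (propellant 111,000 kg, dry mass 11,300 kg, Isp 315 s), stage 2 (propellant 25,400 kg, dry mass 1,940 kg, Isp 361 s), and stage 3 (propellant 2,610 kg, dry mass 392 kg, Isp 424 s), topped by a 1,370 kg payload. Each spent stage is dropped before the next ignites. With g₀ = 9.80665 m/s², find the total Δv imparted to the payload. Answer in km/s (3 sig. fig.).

Δv ≈ 13.4 km/s

Ignition mass of stage 1 = 111,000+11,300 + 25,400+1,940 + 2,610+392 + 1,370 = 154,012 kg.
Stage 1: m₀ = 154,012 kg, m_f = 154,012 − 111,000 = 43,012 kg; Δv = 315×9.80665×ln(3.581) = 3089.1×1.2756 ≈ 3940 m/s.
Stage 2: m₀ = 31,712 kg, m_f = 31,712 − 25,400 = 6,312 kg; Δv = 361×9.80665×ln(5.024) = 3540.2×1.6142 ≈ 5715 m/s.
Stage 3: m₀ = 4,372 kg, m_f = 4,372 − 2,610 = 1,762 kg; Δv = 424×9.80665×ln(2.481) = 4158.0×0.9088 ≈ 3779 m/s.
Total Δv = 3940 + 5715 + 3779 = 13434 m/s.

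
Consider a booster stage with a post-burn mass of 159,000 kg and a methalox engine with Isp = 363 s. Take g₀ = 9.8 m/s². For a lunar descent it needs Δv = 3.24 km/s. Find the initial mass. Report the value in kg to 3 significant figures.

v_e = Isp · g₀ = 363 × 9.8 = 3557.4 m/s.
m₀/m_f = exp(Δv / v_e) = exp(3240 / 3557.4) = exp(0.9108) = 2.4863.
m₀ = m_f × 2.4863 = 159,000 × 2.4863 = 395,322 kg.

initial mass ≈ 395000 kg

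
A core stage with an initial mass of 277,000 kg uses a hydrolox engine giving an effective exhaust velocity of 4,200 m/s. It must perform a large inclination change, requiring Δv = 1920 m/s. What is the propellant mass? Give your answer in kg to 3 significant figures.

By the Tsiolkovsky rocket equation, m₀/m_f = exp(Δv / v_e) = exp(1920 / 4200.0) = exp(0.4571) = 1.5796.
m_f = 277,000 / 1.5796 = 175,361 kg, so propellant = m₀ − m_f = 277,000 − 175,361 = 101,639 kg.

propellant mass ≈ 102000 kg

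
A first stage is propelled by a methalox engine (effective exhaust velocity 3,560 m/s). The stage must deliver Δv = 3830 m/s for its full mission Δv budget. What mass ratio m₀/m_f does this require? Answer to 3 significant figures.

mass ratio ≈ 2.93

Rocket equation: m₀/m_f = exp(Δv / v_e) = exp(3830 / 3560.0) = exp(1.0758) = 2.9325.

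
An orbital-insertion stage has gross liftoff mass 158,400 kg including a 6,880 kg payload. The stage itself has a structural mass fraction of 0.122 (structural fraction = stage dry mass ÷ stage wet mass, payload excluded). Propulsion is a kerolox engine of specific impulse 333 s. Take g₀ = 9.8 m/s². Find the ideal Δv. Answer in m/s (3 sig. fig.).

Stage wet mass = m₀ − payload = 158,400 − 6,880 = 151,520 kg.
Stage dry mass = ε × stage wet mass = 0.122 × 151,520 = 18,485.4 kg.
Burnout mass m_f = stage dry + payload = 18,485.4 + 6,880 = 25,365.4 kg.
v_e = Isp · g₀ = 333 × 9.8 = 3263.4 m/s.
By the Tsiolkovsky rocket equation, Δv = v_e · ln(158,400/25,365.4) = 3263.4 × ln(6.245) = 3263.4 × 1.8317 ≈ 5978 m/s.

Δv ≈ 5980 m/s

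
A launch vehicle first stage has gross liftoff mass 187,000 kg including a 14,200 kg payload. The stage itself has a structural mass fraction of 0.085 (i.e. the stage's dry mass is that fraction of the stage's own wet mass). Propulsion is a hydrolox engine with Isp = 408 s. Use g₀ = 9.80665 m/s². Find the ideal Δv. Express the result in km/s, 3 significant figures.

Δv ≈ 7.47 km/s

Stage wet mass = m₀ − payload = 187,000 − 14,200 = 172,800 kg.
Stage dry mass = ε × stage wet mass = 0.085 × 172,800 = 14,688 kg.
Burnout mass m_f = stage dry + payload = 14,688 + 14,200 = 28,888 kg.
v_e = Isp · g₀ = 408 × 9.80665 = 4001.1 m/s.
Δv = v_e · ln(187,000/28,888) = 4001.1 × ln(6.473) = 4001.1 × 1.8677 ≈ 7473 m/s.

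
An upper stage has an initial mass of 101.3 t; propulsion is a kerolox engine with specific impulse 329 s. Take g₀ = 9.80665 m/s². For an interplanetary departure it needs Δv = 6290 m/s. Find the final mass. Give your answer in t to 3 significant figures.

v_e = Isp · g₀ = 329 × 9.80665 = 3226.4 m/s.
m₀/m_f = exp(Δv / v_e) = exp(6290 / 3226.4) = exp(1.9495) = 7.0255.
m_f = m₀ / 7.0255 = 101.3 / 7.0255 = 14.4189 t.

final mass ≈ 14.4 t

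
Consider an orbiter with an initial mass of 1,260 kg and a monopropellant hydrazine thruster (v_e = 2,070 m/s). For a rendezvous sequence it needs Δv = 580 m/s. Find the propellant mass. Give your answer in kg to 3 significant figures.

propellant mass ≈ 308 kg

Rocket equation: m₀/m_f = exp(Δv / v_e) = exp(580 / 2070.0) = exp(0.2802) = 1.3234.
m_f = 1,260 / 1.3234 = 952.093 kg, so propellant = m₀ − m_f = 1,260 − 952.093 = 307.907 kg.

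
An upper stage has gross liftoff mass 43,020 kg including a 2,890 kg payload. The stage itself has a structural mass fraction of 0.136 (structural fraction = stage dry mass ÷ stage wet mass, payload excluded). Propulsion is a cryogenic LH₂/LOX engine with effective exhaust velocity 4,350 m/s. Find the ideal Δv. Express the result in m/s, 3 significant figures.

Δv ≈ 7130 m/s

Stage wet mass = m₀ − payload = 43,020 − 2,890 = 40,130 kg.
Stage dry mass = ε × stage wet mass = 0.136 × 40,130 = 5,457.68 kg.
Burnout mass m_f = stage dry + payload = 5,457.68 + 2,890 = 8,347.68 kg.
Using Δv = v_e ln(m₀/m_f): Δv = v_e · ln(43,020/8,347.68) = 4350.0 × ln(5.154) = 4350.0 × 1.6397 ≈ 7133 m/s.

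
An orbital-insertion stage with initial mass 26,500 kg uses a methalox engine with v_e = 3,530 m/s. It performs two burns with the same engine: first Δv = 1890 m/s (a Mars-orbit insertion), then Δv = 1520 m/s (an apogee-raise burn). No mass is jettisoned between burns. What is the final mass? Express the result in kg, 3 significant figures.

After the first burn: m = 26500 × exp(−1890/3530.0) = 26500 × 0.58543 = 15,513.9 kg.
After the second burn: m = 15,513.9 × exp(−1520/3530.0) = 15,513.9 × 0.65012 = 10,085.9 kg.

final mass ≈ 10100 kg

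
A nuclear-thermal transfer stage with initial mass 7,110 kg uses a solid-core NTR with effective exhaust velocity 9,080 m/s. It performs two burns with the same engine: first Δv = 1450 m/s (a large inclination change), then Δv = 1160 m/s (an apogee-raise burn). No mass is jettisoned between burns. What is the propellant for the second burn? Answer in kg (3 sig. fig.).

After the first burn: m = 7110 × exp(−1450/9080.0) = 7110 × 0.85241 = 6,060.64 kg.
After the second burn: m = 6,060.64 × exp(−1160/9080.0) = 6,060.64 × 0.88007 = 5,333.79 kg.
Second-burn propellant = 6,060.64 − 5,333.79 = 726.85 kg.

propellant for the second burn ≈ 727 kg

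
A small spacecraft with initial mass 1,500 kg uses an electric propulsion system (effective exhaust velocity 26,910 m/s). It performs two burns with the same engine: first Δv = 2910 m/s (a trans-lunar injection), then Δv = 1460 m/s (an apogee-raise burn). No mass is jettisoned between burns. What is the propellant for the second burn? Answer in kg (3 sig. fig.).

After the first burn: m = 1500 × exp(−2910/26910.0) = 1500 × 0.89750 = 1,346.25 kg.
After the second burn: m = 1,346.25 × exp(−1460/26910.0) = 1,346.25 × 0.94719 = 1,275.15 kg.
Second-burn propellant = 1,346.25 − 1,275.15 = 71.1 kg.

propellant for the second burn ≈ 71.1 kg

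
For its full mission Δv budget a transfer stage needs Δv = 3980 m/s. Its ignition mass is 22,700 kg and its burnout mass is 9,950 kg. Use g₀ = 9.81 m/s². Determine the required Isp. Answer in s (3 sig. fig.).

Isp ≈ 492 s

ln(m₀/m_f) = ln(22700/9950) = ln(2.281) = 0.8248.
From the ideal rocket equation, v_e = Δv / ln(m₀/m_f) = 3980 / 0.8248 = 4825.5 m/s.
Isp = v_e / g₀ = 4825.5 / 9.81 = 491.9 s.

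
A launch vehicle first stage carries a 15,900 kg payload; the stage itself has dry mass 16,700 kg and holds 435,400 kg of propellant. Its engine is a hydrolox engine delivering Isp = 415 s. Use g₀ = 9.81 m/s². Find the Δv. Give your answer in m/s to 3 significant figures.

Δv ≈ 10800 m/s

v_e = Isp · g₀ = 415 × 9.81 = 4071.2 m/s.
m₀ = payload + dry + propellant = 15,900 + 16,700 + 435,400 = 468,000 kg.
m_f = payload + dry = 15,900 + 16,700 = 32,600 kg.
Δv = v_e · ln(m₀/m_f) = 4071.2 × ln(14.36) = 4071.2 × 2.6642 ≈ 10846.2 m/s.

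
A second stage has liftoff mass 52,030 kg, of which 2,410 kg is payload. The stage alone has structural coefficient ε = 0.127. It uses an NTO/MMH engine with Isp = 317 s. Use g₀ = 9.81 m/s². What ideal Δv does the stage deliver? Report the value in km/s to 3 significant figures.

Δv ≈ 5.56 km/s

Stage wet mass = m₀ − payload = 52,030 − 2,410 = 49,620 kg.
Stage dry mass = ε × stage wet mass = 0.127 × 49,620 = 6,301.74 kg.
Burnout mass m_f = stage dry + payload = 6,301.74 + 2,410 = 8,711.74 kg.
v_e = Isp · g₀ = 317 × 9.81 = 3109.8 m/s.
From the ideal rocket equation, Δv = v_e · ln(52,030/8,711.74) = 3109.8 × ln(5.972) = 3109.8 × 1.7871 ≈ 5558 m/s.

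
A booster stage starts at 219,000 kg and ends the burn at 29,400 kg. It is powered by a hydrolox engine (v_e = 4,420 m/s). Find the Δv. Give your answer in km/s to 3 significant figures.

Δv ≈ 8.88 km/s

Using Δv = v_e ln(m₀/m_f): Δv = v_e · ln(m₀/m_f) = 4420.0 × ln(7.449) = 4420.0 × 2.0081 ≈ 8875.7 m/s.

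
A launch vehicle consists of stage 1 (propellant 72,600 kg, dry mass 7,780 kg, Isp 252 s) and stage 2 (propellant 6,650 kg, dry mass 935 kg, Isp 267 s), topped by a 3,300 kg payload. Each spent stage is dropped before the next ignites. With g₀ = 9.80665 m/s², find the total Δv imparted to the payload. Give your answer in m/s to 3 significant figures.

Δv ≈ 6390 m/s

Ignition mass of stage 1 = 72,600+7,780 + 6,650+935 + 3,300 = 91,265 kg.
Stage 1: m₀ = 91,265 kg, m_f = 91,265 − 72,600 = 18,665 kg; Δv = 252×9.80665×ln(4.89) = 2471.3×1.5871 ≈ 3922 m/s.
Stage 2: m₀ = 10,885 kg, m_f = 10,885 − 6,650 = 4,235 kg; Δv = 267×9.80665×ln(2.57) = 2618.4×0.9440 ≈ 2472 m/s.
Total Δv = 3922 + 2472 = 6394 m/s.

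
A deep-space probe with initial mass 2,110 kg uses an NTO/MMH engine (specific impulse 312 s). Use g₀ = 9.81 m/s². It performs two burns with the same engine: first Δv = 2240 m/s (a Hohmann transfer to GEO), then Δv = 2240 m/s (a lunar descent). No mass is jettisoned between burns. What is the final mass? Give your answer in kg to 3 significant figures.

v_e = Isp · g₀ = 312 × 9.81 = 3060.7 m/s.
After the first burn: m = 2110 × exp(−2240/3060.7) = 2110 × 0.48102 = 1,014.95 kg.
After the second burn: m = 1,014.95 × exp(−2240/3060.7) = 1,014.95 × 0.48102 = 488.211 kg.

final mass ≈ 488 kg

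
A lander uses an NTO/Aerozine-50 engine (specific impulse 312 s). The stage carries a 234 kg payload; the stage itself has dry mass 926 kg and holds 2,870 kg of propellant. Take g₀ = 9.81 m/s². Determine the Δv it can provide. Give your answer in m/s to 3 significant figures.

Δv ≈ 3810 m/s

v_e = Isp · g₀ = 312 × 9.81 = 3060.7 m/s.
m₀ = payload + dry + propellant = 234 + 926 + 2,870 = 4,030 kg.
m_f = payload + dry = 234 + 926 = 1,160 kg.
From the ideal rocket equation, Δv = v_e · ln(m₀/m_f) = 3060.7 × ln(3.474) = 3060.7 × 1.2453 ≈ 3811.7 m/s.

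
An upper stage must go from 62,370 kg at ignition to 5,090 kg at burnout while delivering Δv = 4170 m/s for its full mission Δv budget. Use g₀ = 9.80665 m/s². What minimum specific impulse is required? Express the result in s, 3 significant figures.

ln(m₀/m_f) = ln(62370/5090) = ln(12.25) = 2.5058.
Using Δv = v_e ln(m₀/m_f): v_e = Δv / ln(m₀/m_f) = 4170 / 2.5058 = 1664.1 m/s.
Isp = v_e / g₀ = 1664.1 / 9.80665 = 169.7 s.

Isp ≈ 170 s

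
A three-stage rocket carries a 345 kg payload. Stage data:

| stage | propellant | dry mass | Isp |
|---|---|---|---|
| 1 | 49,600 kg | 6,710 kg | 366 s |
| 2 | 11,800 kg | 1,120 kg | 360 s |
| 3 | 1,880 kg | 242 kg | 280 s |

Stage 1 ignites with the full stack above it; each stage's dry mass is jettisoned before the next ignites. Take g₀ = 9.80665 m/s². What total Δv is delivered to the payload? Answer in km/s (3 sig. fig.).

Δv ≈ 13.3 km/s

Ignition mass of stage 1 = 49,600+6,710 + 11,800+1,120 + 1,880+242 + 345 = 71,697 kg.
Stage 1: m₀ = 71,697 kg, m_f = 71,697 − 49,600 = 22,097 kg; Δv = 366×9.80665×ln(3.245) = 3589.2×1.1770 ≈ 4225 m/s.
Stage 2: m₀ = 15,387 kg, m_f = 15,387 − 11,800 = 3,587 kg; Δv = 360×9.80665×ln(4.29) = 3530.4×1.4562 ≈ 5141 m/s.
Stage 3: m₀ = 2,467 kg, m_f = 2,467 − 1,880 = 587 kg; Δv = 280×9.80665×ln(4.203) = 2745.9×1.4357 ≈ 3942 m/s.
Total Δv = 4225 + 5141 + 3942 = 13308 m/s.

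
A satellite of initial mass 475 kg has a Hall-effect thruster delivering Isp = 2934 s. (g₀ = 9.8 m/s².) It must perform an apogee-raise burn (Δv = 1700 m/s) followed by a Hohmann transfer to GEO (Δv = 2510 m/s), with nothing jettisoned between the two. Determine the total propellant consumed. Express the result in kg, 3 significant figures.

v_e = Isp · g₀ = 2934 × 9.8 = 28753.2 m/s.
After the first burn: m = 475 × exp(−1700/28753.2) = 475 × 0.94259 = 447.73 kg.
After the second burn: m = 447.73 × exp(−2510/28753.2) = 447.73 × 0.91641 = 410.304 kg.
Total propellant = m₀ − m_final = 475 − 410.304 = 64.696 kg.

total propellant consumed ≈ 64.7 kg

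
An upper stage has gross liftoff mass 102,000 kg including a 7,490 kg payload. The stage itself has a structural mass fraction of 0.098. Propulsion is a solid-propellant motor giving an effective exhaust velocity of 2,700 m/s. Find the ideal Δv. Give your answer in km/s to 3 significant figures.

Stage wet mass = m₀ − payload = 102,000 − 7,490 = 94,510 kg.
Stage dry mass = ε × stage wet mass = 0.098 × 94,510 = 9,261.98 kg.
Burnout mass m_f = stage dry + payload = 9,261.98 + 7,490 = 16,751.98 kg.
By the Tsiolkovsky rocket equation, Δv = v_e · ln(102,000/16,751.98) = 2700.0 × ln(6.089) = 2700.0 × 1.8065 ≈ 4877 m/s.

Δv ≈ 4.88 km/s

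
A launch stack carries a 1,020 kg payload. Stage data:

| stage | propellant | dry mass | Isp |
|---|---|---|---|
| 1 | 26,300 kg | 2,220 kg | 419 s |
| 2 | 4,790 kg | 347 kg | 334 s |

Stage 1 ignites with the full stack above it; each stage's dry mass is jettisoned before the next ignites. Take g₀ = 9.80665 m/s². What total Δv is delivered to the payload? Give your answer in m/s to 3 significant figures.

Ignition mass of stage 1 = 26,300+2,220 + 4,790+347 + 1,020 = 34,677 kg.
Stage 1: m₀ = 34,677 kg, m_f = 34,677 − 26,300 = 8,377 kg; Δv = 419×9.80665×ln(4.14) = 4109.0×1.4206 ≈ 5837 m/s.
Stage 2: m₀ = 6,157 kg, m_f = 6,157 − 4,790 = 1,367 kg; Δv = 334×9.80665×ln(4.504) = 3275.4×1.5050 ≈ 4929 m/s.
Total Δv = 5837 + 4929 = 10766 m/s.

Δv ≈ 10800 m/s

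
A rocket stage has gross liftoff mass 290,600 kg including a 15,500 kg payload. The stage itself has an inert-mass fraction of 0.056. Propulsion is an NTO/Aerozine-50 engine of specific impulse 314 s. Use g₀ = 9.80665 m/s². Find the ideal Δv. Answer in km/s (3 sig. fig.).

Stage wet mass = m₀ − payload = 290,600 − 15,500 = 275,100 kg.
Stage dry mass = ε × stage wet mass = 0.056 × 275,100 = 15,405.6 kg.
Burnout mass m_f = stage dry + payload = 15,405.6 + 15,500 = 30,905.6 kg.
v_e = Isp · g₀ = 314 × 9.80665 = 3079.3 m/s.
Δv = v_e · ln(290,600/30,905.6) = 3079.3 × ln(9.403) = 3079.3 × 2.2410 ≈ 6901 m/s.

Δv ≈ 6.90 km/s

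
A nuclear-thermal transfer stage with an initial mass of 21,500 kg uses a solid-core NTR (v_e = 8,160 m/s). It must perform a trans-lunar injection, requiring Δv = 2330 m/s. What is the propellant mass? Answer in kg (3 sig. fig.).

From the ideal rocket equation, m₀/m_f = exp(Δv / v_e) = exp(2330 / 8160.0) = exp(0.2855) = 1.3305.
m_f = 21,500 / 1.3305 = 16,159.3 kg, so propellant = m₀ − m_f = 21,500 − 16,159.3 = 5,340.7 kg.

propellant mass ≈ 5340 kg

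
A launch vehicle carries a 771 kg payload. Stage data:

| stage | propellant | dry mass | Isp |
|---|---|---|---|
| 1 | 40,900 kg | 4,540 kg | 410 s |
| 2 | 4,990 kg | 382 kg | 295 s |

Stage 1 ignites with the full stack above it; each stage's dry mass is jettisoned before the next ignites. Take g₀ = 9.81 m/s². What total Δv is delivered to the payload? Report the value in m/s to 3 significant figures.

Ignition mass of stage 1 = 40,900+4,540 + 4,990+382 + 771 = 51,583 kg.
Stage 1: m₀ = 51,583 kg, m_f = 51,583 − 40,900 = 10,683 kg; Δv = 410×9.81×ln(4.829) = 4022.1×1.5745 ≈ 6333 m/s.
Stage 2: m₀ = 6,143 kg, m_f = 6,143 − 4,990 = 1,153 kg; Δv = 295×9.81×ln(5.328) = 2894.0×1.6729 ≈ 4841 m/s.
Total Δv = 6333 + 4841 = 11174 m/s.

Δv ≈ 11200 m/s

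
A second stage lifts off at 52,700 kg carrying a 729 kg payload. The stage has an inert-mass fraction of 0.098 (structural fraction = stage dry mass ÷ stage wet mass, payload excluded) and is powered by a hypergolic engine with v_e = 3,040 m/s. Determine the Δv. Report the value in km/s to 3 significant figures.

Stage wet mass = m₀ − payload = 52,700 − 729 = 51,971 kg.
Stage dry mass = ε × stage wet mass = 0.098 × 51,971 = 5,093.16 kg.
Burnout mass m_f = stage dry + payload = 5,093.16 + 729 = 5,822.16 kg.
Δv = v_e · ln(52,700/5,822.16) = 3040.0 × ln(9.052) = 3040.0 × 2.2029 ≈ 6697 m/s.

Δv ≈ 6.70 km/s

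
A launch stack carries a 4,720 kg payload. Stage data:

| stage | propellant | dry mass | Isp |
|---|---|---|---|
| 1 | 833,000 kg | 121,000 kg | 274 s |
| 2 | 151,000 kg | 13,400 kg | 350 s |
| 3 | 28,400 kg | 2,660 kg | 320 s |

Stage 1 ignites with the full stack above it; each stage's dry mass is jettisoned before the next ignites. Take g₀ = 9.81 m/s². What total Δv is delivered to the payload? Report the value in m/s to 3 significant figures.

Δv ≈ 13200 m/s

Ignition mass of stage 1 = 833,000+121,000 + 151,000+13,400 + 28,400+2,660 + 4,720 = 1,154,180 kg.
Stage 1: m₀ = 1,154,180 kg, m_f = 1,154,180 − 833,000 = 321,180 kg; Δv = 274×9.81×ln(3.594) = 2687.9×1.2791 ≈ 3438 m/s.
Stage 2: m₀ = 200,180 kg, m_f = 200,180 − 151,000 = 49,180 kg; Δv = 350×9.81×ln(4.07) = 3433.5×1.4037 ≈ 4820 m/s.
Stage 3: m₀ = 35,780 kg, m_f = 35,780 − 28,400 = 7,380 kg; Δv = 320×9.81×ln(4.848) = 3139.2×1.5786 ≈ 4956 m/s.
Total Δv = 3438 + 4820 + 4956 = 13214 m/s.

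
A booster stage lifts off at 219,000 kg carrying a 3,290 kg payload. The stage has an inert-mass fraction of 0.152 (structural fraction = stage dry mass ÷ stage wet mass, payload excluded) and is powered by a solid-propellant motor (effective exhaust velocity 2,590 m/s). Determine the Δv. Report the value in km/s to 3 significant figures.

Stage wet mass = m₀ − payload = 219,000 − 3,290 = 215,710 kg.
Stage dry mass = ε × stage wet mass = 0.152 × 215,710 = 32,787.9 kg.
Burnout mass m_f = stage dry + payload = 32,787.9 + 3,290 = 36,077.9 kg.
By the Tsiolkovsky rocket equation, Δv = v_e · ln(219,000/36,077.9) = 2590.0 × ln(6.07) = 2590.0 × 1.8034 ≈ 4671 m/s.

Δv ≈ 4.67 km/s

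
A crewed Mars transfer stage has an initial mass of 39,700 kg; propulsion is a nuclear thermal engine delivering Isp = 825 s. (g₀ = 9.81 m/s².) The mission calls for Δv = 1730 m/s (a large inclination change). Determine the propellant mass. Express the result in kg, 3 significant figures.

propellant mass ≈ 7640 kg

v_e = Isp · g₀ = 825 × 9.81 = 8093.2 m/s.
From the ideal rocket equation, m₀/m_f = exp(Δv / v_e) = exp(1730 / 8093.2) = exp(0.2138) = 1.2383.
m_f = 39,700 / 1.2383 = 32,060.1 kg, so propellant = m₀ − m_f = 39,700 − 32,060.1 = 7,639.9 kg.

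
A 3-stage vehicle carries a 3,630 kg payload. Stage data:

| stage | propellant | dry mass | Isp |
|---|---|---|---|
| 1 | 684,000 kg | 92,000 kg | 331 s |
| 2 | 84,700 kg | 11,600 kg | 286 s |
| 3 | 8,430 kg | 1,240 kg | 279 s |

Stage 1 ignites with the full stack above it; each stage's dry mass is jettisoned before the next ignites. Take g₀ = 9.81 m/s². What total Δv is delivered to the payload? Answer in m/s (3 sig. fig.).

Δv ≈ 11700 m/s

Ignition mass of stage 1 = 684,000+92,000 + 84,700+11,600 + 8,430+1,240 + 3,630 = 885,600 kg.
Stage 1: m₀ = 885,600 kg, m_f = 885,600 − 684,000 = 201,600 kg; Δv = 331×9.81×ln(4.393) = 3247.1×1.4800 ≈ 4806 m/s.
Stage 2: m₀ = 109,600 kg, m_f = 109,600 − 84,700 = 24,900 kg; Δv = 286×9.81×ln(4.402) = 2805.7×1.4820 ≈ 4158 m/s.
Stage 3: m₀ = 13,300 kg, m_f = 13,300 − 8,430 = 4,870 kg; Δv = 279×9.81×ln(2.731) = 2737.0×1.0047 ≈ 2750 m/s.
Total Δv = 4806 + 4158 + 2750 = 11714 m/s.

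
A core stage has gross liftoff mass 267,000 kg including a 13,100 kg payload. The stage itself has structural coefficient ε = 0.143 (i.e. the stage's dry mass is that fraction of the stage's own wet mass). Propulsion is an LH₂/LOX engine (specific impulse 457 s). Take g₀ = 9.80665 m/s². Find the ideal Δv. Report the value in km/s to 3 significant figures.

Stage wet mass = m₀ − payload = 267,000 − 13,100 = 253,900 kg.
Stage dry mass = ε × stage wet mass = 0.143 × 253,900 = 36,307.7 kg.
Burnout mass m_f = stage dry + payload = 36,307.7 + 13,100 = 49,407.7 kg.
v_e = Isp · g₀ = 457 × 9.80665 = 4481.6 m/s.
By the Tsiolkovsky rocket equation, Δv = v_e · ln(267,000/49,407.7) = 4481.6 × ln(5.404) = 4481.6 × 1.6871 ≈ 7561 m/s.

Δv ≈ 7.56 km/s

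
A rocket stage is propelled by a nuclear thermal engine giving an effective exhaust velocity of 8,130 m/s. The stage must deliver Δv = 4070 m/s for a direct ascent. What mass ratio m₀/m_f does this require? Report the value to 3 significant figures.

mass ratio ≈ 1.65

m₀/m_f = exp(Δv / v_e) = exp(4070 / 8130.0) = exp(0.5006) = 1.6497.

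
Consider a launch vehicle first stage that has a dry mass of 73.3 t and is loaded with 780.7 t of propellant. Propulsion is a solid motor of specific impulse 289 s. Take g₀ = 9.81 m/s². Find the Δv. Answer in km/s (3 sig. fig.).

v_e = Isp · g₀ = 289 × 9.81 = 2835.1 m/s.
m₀ = m_dry + m_prop = 73.3 + 780.7 = 854 t.
Δv = v_e · ln(m₀/m_f) = 2835.1 × ln(11.65) = 2835.1 × 2.4554 ≈ 6961.2 m/s.

Δv ≈ 6.96 km/s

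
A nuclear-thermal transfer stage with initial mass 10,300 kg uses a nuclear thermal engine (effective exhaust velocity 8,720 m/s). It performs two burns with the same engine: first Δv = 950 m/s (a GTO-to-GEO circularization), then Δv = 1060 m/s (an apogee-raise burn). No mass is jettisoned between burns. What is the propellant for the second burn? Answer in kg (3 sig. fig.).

After the first burn: m = 10300 × exp(−950/8720.0) = 10300 × 0.89678 = 9,236.83 kg.
After the second burn: m = 9,236.83 × exp(−1060/8720.0) = 9,236.83 × 0.88554 = 8,179.58 kg.
Second-burn propellant = 9,236.83 − 8,179.58 = 1,057.25 kg.

propellant for the second burn ≈ 1060 kg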